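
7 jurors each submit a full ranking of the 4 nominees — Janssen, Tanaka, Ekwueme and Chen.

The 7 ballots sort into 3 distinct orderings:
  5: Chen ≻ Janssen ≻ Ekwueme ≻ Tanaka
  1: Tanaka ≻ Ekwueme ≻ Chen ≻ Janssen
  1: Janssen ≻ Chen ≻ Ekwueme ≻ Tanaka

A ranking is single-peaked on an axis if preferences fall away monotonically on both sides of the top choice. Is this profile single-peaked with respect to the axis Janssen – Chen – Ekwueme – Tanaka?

Axis positions: Janssen=1, Chen=2, Ekwueme=3, Tanaka=4.
Group 1 (peak Chen at position 2): ranking walks positions 2-1-3-4, expanding outward from the peak — single-peaked.
Group 2 (peak Tanaka at position 4): ranking walks positions 4-3-2-1, expanding outward from the peak — single-peaked.
Group 3 (peak Janssen at position 1): ranking walks positions 1-2-3-4, expanding outward from the peak — single-peaked.
Every ranking is single-peaked on this axis.

yes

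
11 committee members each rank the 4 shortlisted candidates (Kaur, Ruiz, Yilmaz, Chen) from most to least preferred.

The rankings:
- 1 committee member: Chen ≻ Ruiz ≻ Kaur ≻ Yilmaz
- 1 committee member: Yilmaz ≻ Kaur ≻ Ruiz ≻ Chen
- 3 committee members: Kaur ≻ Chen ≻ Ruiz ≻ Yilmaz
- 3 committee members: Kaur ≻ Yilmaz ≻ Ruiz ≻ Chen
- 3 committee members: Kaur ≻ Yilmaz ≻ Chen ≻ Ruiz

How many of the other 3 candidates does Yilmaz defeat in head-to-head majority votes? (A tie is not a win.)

2

Yilmaz against each rival (11 committee members):
Yilmaz vs Kaur: Kaur, 10–1.
Yilmaz vs Ruiz: Yilmaz, 7–4.
Yilmaz vs Chen: Yilmaz, 7–4.
Yilmaz beats Ruiz, Chen; loses to Kaur — 2 pairwise wins.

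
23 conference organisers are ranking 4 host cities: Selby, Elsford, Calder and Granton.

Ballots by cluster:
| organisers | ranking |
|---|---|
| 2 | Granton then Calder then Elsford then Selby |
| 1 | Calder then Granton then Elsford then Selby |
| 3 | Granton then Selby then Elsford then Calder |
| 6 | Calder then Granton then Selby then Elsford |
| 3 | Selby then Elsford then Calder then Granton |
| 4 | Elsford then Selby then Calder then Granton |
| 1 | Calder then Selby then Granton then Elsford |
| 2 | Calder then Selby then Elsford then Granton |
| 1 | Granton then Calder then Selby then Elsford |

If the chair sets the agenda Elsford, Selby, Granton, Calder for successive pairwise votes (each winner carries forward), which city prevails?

Round 1: Elsford vs Selby — 7–16, Selby advances.
Round 2: Selby vs Granton — 10–13, Granton advances.
Round 3: Granton vs Calder — 6–17, Calder advances.
The agenda winner is Calder.

Calder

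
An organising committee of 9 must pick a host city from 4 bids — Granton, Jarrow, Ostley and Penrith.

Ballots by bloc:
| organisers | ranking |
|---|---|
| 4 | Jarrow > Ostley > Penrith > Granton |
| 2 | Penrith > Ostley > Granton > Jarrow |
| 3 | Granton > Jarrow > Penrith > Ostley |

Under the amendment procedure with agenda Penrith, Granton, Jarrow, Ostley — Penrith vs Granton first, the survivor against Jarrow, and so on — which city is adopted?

Jarrow

Round 1: Penrith vs Granton — 6–3, Penrith advances.
Round 2: Penrith vs Jarrow — 2–7, Jarrow advances.
Round 3: Jarrow vs Ostley — 7–2, Jarrow advances.
Jarrow survives the agenda.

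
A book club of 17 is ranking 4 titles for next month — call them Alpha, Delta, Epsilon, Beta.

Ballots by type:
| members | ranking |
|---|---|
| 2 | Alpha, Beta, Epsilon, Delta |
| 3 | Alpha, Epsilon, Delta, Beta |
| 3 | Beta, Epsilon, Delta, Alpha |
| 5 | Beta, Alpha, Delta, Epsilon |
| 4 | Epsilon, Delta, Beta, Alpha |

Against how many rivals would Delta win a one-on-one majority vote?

Delta against each rival (17 members):
Delta vs Alpha: Alpha, 10–7.
Delta vs Epsilon: Epsilon, 12–5.
Delta vs Beta: Beta wins 10–7.
Delta beats no one; loses to Alpha, Epsilon, Beta — 0 pairwise wins.

0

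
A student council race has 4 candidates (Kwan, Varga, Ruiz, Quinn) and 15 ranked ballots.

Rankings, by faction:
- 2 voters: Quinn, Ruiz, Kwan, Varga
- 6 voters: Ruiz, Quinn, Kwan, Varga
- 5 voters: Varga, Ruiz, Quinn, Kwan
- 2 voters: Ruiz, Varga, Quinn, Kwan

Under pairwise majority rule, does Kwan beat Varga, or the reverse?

Kwan

Ballots ranking Kwan above Varga: 2 + 6 = 8.
Ballots ranking Varga above Kwan: 15 − 8 = 7.
Kwan wins the head-to-head 8–7.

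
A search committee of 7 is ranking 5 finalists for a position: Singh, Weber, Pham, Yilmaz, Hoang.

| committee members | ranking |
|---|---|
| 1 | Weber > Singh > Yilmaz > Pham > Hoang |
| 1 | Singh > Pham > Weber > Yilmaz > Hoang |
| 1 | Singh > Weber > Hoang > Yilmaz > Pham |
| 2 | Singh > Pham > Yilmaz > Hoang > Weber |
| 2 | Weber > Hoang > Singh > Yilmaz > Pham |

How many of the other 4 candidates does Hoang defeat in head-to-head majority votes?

0

Hoang against each rival (7 committee members):
Hoang vs Singh: Hoang is ranked higher on 2 ballots, Singh on 5. Singh wins 5–2.
Hoang vs Weber: Weber, 5–2.
Hoang–Pham: Pham 4–3.
Hoang vs Yilmaz: 3 to 4, Yilmaz.
Hoang beats no one; loses to Singh, Weber, Pham, Yilmaz — 0 pairwise wins.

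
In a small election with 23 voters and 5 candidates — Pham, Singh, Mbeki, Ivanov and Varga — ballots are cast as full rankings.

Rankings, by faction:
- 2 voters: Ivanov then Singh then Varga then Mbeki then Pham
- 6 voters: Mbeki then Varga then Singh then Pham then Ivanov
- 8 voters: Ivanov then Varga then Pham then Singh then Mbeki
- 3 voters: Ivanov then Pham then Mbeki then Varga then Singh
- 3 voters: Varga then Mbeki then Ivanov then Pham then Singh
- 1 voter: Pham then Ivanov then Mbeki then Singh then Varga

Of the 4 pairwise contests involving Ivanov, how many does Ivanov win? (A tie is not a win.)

4

Ivanov against each rival (23 voters):
Ivanov vs Pham: Ivanov, 16–7.
Ivanov vs Singh: Ivanov, 17–6.
Ivanov vs Mbeki: Ivanov, 14–9.
Ivanov–Varga: Ivanov 14–9.
Ivanov beats Pham, Singh, Mbeki, Varga — 4 pairwise wins.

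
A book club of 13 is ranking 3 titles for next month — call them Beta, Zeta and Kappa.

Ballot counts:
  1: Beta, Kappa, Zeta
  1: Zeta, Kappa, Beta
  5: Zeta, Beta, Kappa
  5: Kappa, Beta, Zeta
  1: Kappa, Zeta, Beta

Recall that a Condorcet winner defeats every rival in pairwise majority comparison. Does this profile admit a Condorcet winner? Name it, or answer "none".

Check each pair by majority over 13 ballots:
Beta vs Zeta: 1+5 = 6 for Beta, 7 for Zeta — Zeta by 7–6.
Beta vs Kappa: Beta is ranked higher on 1+5 = 6 ballots, Kappa on 7. Kappa wins 7–6.
Zeta vs Kappa: 1+5 = 6 for Zeta, 7 for Kappa — Kappa by 7–6.
Kappa defeats every rival head-to-head and is the Condorcet winner.

Kappa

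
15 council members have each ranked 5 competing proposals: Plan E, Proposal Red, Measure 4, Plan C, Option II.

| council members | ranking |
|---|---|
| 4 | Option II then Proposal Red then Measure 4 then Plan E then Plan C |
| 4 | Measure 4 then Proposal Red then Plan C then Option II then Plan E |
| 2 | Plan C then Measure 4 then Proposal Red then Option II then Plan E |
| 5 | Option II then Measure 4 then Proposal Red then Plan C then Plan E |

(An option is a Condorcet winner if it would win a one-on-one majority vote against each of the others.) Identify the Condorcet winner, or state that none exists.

Option II

Check each pair by majority over 15 ballots:
Plan E vs Proposal Red: Plan E preferred on 0 ballots; Proposal Red wins 15–0.
Plan E vs Measure 4: 0 for Plan E, 15 for Measure 4 — Measure 4 by 15–0.
Plan E vs Plan C: Plan E preferred on 4 ballots; Plan C wins 11–4.
Plan E vs Option II: 0 for Plan E, 15 for Option II — Option II by 15–0.
Proposal Red vs Measure 4: 4 for Proposal Red, 11 for Measure 4 — Measure 4 by 11–4.
Proposal Red vs Plan C: 13 to 2, Proposal Red.
Proposal Red vs Option II: 4+2 = 6 for Proposal Red, 9 for Option II — Option II by 9–6.
Measure 4 vs Plan C: 4+4+5 = 13 for Measure 4, 2 for Plan C — Measure 4 by 13–2.
Measure 4 vs Option II: Measure 4 preferred on 4+2 = 6 ballots; Option II wins 9–6.
Plan C vs Option II: 6 to 9, Option II.
Option II wins every pairwise contest, so Option II is the Condorcet winner.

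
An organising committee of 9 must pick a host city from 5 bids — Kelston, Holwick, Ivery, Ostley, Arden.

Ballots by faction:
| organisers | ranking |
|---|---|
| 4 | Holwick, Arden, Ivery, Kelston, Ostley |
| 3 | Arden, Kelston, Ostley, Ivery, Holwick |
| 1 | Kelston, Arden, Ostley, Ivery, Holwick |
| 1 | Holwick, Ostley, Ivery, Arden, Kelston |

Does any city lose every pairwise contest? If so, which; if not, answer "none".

Head-to-head results (9 organisers):
Kelston–Holwick: Holwick 5–4.
Kelston vs Ivery: 3+1 = 4 for Kelston, 5 for Ivery — Ivery by 5–4.
Kelston–Ostley: Kelston 8–1.
Kelston vs Arden: Arden, 8–1.
Holwick vs Ivery: Holwick, 5–4.
Holwick vs Ostley: Holwick wins 5–4.
Holwick–Arden: Holwick 5–4.
Ivery vs Ostley: Ivery is ranked higher on 4 ballots, Ostley on 5. Ostley wins 5–4.
Ivery–Arden: Arden 8–1.
Ostley vs Arden: Arden, 8–1.
No city is winless: Kelston beats Ostley; Holwick beats Kelston; Ivery beats Kelston; Ostley beats Ivery; Arden beats Kelston. There is no Condorcet loser.

none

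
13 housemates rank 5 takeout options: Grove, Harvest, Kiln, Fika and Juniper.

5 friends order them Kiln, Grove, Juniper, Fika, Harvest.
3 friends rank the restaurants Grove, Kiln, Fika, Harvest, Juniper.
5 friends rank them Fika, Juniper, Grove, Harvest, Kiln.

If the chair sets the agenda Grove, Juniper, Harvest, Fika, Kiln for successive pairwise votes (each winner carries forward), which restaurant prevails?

Grove

Round 1: Grove vs Juniper — 8–5, Grove advances.
Round 2: Grove vs Harvest — 13–0, Grove advances.
Round 3: Grove vs Fika — 8–5, Grove advances.
Round 4: Grove vs Kiln — 8–5, Grove advances.
Grove survives the agenda.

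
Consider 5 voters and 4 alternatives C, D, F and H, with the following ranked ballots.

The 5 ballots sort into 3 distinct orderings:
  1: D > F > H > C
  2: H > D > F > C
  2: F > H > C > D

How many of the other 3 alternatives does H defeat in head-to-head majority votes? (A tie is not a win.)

2

H against each rival (5 voters):
H–C: H 5–0.
H vs D: H preferred on 2+2 = 4 ballots; H wins 4–1.
H vs F: H preferred on 2 ballots; F wins 3–2.
H beats C, D; loses to F — 2 pairwise wins.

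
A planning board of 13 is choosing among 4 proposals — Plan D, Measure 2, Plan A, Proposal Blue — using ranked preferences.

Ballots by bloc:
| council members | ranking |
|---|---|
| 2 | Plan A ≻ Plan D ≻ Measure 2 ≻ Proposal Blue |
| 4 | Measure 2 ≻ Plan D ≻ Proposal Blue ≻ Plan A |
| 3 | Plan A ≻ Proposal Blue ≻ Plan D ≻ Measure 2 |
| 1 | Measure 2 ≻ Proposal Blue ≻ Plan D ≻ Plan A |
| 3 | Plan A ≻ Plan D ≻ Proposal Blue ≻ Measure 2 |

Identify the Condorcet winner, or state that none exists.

Plan A

Check each pair by majority over 13 ballots:
Plan D vs Measure 2: Plan D wins 8–5.
Plan D vs Plan A: Plan A wins 8–5.
Plan D–Proposal Blue: Plan D 9–4.
Measure 2–Plan A: Plan A 8–5.
Measure 2 vs Proposal Blue: Measure 2, 7–6.
Plan A vs Proposal Blue: Plan A wins 8–5.
Plan A beats each of Plan D, Measure 2, Proposal Blue — Plan A is the Condorcet winner.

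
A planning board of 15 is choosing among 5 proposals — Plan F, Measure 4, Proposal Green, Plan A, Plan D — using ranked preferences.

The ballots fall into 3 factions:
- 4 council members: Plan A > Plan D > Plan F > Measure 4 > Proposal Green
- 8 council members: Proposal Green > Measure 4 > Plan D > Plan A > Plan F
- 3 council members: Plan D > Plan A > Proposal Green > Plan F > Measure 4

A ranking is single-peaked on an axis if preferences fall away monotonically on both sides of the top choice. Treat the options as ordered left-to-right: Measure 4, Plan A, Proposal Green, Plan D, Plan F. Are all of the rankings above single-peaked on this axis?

no

Axis positions: Measure 4=1, Plan A=2, Proposal Green=3, Plan D=4, Plan F=5.
Faction 1: ranking walks positions 2-4-5-1-3; Plan D is ranked above Proposal Green even though Proposal Green lies between Plan D and the peak Plan A on the axis — preferences dip and rise again. Not single-peaked.
Faction 2: ranking walks positions 3-1-4-2-5; Measure 4 is ranked above Plan A even though Plan A lies between Measure 4 and the peak Proposal Green on the axis — preferences dip and rise again. Not single-peaked.
Faction 3: ranking walks positions 4-2-3-5-1; Plan A is ranked above Proposal Green even though Proposal Green lies between Plan A and the peak Plan D on the axis — preferences dip and rise again. Not single-peaked.
Faction 1 violates single-peakedness, so the profile is not single-peaked on this axis.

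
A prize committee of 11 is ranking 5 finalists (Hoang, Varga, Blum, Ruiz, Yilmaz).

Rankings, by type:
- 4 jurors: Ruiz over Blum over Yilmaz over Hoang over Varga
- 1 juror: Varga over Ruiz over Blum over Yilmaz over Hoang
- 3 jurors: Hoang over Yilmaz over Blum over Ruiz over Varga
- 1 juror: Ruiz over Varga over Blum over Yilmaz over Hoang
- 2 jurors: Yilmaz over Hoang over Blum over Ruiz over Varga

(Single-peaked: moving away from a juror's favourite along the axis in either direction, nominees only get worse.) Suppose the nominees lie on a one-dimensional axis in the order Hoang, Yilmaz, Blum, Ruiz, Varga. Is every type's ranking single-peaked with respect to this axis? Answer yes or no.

Axis positions: Hoang=1, Yilmaz=2, Blum=3, Ruiz=4, Varga=5.
Type 1 (peak Ruiz at position 4): ranking walks positions 4-3-2-1-5, expanding outward from the peak — single-peaked.
Type 2 (peak Varga at position 5): ranking walks positions 5-4-3-2-1, expanding outward from the peak — single-peaked.
Type 3 (peak Hoang at position 1): ranking walks positions 1-2-3-4-5, expanding outward from the peak — single-peaked.
Type 4 (peak Ruiz at position 4): ranking walks positions 4-5-3-2-1, expanding outward from the peak — single-peaked.
Type 5 (peak Yilmaz at position 2): ranking walks positions 2-1-3-4-5, expanding outward from the peak — single-peaked.
Every ranking is single-peaked on this axis.

yes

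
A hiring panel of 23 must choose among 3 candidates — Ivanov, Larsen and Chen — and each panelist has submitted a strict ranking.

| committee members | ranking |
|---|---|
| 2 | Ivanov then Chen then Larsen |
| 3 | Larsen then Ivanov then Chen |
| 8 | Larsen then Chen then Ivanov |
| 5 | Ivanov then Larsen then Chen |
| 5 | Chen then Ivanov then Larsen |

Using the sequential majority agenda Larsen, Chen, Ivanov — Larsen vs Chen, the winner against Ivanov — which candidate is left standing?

Round 1: Larsen vs Chen — 16–7, Larsen advances.
Round 2: Larsen vs Ivanov — 11–12, Ivanov advances.
The agenda winner is Ivanov.

Ivanov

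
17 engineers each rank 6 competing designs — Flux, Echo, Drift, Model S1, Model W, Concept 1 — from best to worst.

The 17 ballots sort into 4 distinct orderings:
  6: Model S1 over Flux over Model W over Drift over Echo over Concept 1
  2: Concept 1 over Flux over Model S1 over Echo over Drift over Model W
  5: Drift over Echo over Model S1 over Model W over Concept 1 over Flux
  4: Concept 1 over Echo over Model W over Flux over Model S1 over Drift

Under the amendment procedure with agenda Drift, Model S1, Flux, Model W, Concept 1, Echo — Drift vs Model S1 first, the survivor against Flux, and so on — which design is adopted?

Echo

Round 1: Drift vs Model S1 — 5–12, Model S1 advances.
Round 2: Model S1 vs Flux — 11–6, Model S1 advances.
Round 3: Model S1 vs Model W — 13–4, Model S1 advances.
Round 4: Model S1 vs Concept 1 — 11–6, Model S1 advances.
Round 5: Model S1 vs Echo — 8–9, Echo advances.
Echo survives the agenda.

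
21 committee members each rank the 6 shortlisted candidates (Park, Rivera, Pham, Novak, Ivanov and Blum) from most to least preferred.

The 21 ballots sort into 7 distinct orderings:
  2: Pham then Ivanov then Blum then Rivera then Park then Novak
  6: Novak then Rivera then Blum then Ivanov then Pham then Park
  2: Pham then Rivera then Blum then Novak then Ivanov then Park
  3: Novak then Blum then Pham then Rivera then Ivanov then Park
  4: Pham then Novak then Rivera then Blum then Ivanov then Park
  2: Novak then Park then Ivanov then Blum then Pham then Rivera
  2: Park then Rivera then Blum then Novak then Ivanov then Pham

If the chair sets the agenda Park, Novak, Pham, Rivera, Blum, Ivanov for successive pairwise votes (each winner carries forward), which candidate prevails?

Round 1: Park vs Novak — 4–17, Novak advances.
Round 2: Novak vs Pham — 13–8, Novak advances.
Round 3: Novak vs Rivera — 15–6, Novak advances.
Round 4: Novak vs Blum — 15–6, Novak advances.
Round 5: Novak vs Ivanov — 19–2, Novak advances.
Novak survives the agenda.

Novak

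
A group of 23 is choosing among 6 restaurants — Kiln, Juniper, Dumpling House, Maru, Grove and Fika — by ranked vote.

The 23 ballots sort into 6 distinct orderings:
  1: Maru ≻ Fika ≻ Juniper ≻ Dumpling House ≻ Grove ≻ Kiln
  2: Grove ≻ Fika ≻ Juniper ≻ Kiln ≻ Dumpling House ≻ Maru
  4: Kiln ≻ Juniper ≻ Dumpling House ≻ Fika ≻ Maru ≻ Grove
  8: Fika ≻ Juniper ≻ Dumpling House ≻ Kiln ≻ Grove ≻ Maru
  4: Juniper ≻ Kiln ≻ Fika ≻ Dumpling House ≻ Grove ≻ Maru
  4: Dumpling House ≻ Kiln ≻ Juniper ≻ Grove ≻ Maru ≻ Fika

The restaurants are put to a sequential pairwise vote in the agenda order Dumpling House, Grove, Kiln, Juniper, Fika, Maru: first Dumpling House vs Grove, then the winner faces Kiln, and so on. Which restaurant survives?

Round 1: Dumpling House vs Grove — 21–2, Dumpling House advances.
Round 2: Dumpling House vs Kiln — 13–10, Dumpling House advances.
Round 3: Dumpling House vs Juniper — 4–19, Juniper advances.
Round 4: Juniper vs Fika — 12–11, Juniper advances.
Round 5: Juniper vs Maru — 22–1, Juniper advances.
The agenda winner is Juniper.

Juniper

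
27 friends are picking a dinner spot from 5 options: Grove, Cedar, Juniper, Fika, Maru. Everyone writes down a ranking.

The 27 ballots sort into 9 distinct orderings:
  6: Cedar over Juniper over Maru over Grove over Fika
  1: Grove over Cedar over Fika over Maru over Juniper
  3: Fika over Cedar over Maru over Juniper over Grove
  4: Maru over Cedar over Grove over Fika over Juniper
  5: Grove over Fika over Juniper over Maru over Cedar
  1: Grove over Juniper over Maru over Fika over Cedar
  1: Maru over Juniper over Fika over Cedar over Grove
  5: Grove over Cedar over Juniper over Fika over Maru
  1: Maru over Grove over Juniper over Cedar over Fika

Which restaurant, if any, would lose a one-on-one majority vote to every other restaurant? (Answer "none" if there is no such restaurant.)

none

Pairwise majorities:
Grove vs Cedar: Grove preferred on 1+5+1+5+1 = 13 ballots; Cedar wins 14–13.
Grove–Juniper: Grove 17–10.
Grove vs Fika: 23 for Grove, 4 for Fika — Grove by 23–4.
Grove vs Maru: Grove preferred on 1+5+1+5 = 12 ballots; Maru wins 15–12.
Cedar vs Juniper: Cedar wins 19–8.
Cedar vs Fika: Cedar preferred on 6+1+4+5+1 = 17 ballots; Cedar wins 17–10.
Cedar vs Maru: Cedar, 15–12.
Juniper vs Fika: 14 to 13, Juniper.
Juniper vs Maru: Juniper wins 17–10.
Fika vs Maru: Fika wins 14–13.
Every restaurant wins at least one matchup (Grove beats Juniper; Cedar beats Grove; Juniper beats Fika; Fika beats Maru; Maru beats Grove), so there is no Condorcet loser.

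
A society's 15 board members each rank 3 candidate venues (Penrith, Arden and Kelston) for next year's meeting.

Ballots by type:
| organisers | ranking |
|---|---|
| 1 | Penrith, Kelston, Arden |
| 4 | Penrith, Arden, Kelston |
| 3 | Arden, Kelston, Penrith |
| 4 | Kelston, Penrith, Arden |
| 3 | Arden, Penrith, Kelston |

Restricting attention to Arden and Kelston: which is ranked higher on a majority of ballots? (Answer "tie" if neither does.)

Ballots ranking Arden above Kelston: 4 + 3 + 3 = 10.
Ballots ranking Kelston above Arden: 15 − 10 = 5.
Arden wins the head-to-head 10–5.

Arden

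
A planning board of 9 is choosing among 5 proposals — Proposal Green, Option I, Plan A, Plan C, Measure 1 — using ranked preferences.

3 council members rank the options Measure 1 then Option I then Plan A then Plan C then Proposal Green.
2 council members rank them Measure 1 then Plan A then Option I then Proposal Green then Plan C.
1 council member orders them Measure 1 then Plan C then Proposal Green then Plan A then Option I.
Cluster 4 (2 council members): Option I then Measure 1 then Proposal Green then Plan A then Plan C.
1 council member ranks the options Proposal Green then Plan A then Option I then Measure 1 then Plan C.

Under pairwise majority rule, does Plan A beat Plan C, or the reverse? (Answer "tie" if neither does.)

Ballots ranking Plan A above Plan C: 3 + 2 + 2 + 1 = 8.
Ballots ranking Plan C above Plan A: 9 − 8 = 1.
Plan A wins the head-to-head 8–1.

Plan A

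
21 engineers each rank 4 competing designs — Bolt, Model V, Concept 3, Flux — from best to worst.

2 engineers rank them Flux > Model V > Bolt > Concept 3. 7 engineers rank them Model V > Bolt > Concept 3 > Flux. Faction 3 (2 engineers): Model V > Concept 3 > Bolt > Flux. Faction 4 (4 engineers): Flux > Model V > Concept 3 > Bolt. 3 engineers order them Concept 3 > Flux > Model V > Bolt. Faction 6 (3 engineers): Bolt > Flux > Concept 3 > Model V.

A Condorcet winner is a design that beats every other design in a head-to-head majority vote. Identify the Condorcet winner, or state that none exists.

none

Head-to-head results (21 engineers):
Bolt vs Model V: Bolt is ranked higher on 3 ballots, Model V on 18. Model V wins 18–3.
Bolt vs Concept 3: Bolt is ranked higher on 2+7+3 = 12 ballots, Concept 3 on 9. Bolt wins 12–9.
Bolt vs Flux: Bolt preferred on 7+2+3 = 12 ballots; Bolt wins 12–9.
Model V vs Concept 3: Model V preferred on 2+7+2+4 = 15 ballots; Model V wins 15–6.
Model V vs Flux: Model V preferred on 7+2 = 9 ballots; Flux wins 12–9.
Concept 3 vs Flux: Concept 3 preferred on 7+2+3 = 12 ballots; Concept 3 wins 12–9.
No design is unbeaten: Bolt loses to Model V; Model V loses to Flux; Concept 3 loses to Bolt; Flux loses to Bolt. In particular Bolt beats Flux beats Model V beats Bolt is a majority cycle — no Condorcet winner exists.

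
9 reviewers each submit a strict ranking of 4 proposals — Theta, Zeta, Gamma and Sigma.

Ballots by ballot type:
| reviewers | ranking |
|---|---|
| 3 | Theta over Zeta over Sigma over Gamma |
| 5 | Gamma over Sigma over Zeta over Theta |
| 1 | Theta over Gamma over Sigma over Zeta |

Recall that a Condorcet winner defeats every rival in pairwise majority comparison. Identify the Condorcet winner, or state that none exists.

Gamma

Head-to-head results (9 reviewers):
Theta vs Zeta: 4 to 5, Zeta.
Theta vs Gamma: Gamma wins 5–4.
Theta vs Sigma: Theta is ranked higher on 3+1 = 4 ballots, Sigma on 5. Sigma wins 5–4.
Zeta vs Gamma: 3 for Zeta, 6 for Gamma — Gamma by 6–3.
Zeta vs Sigma: 3 for Zeta, 6 for Sigma — Sigma by 6–3.
Gamma vs Sigma: Gamma wins 6–3.
Gamma beats each of Theta, Zeta, Sigma — Gamma is the Condorcet winner.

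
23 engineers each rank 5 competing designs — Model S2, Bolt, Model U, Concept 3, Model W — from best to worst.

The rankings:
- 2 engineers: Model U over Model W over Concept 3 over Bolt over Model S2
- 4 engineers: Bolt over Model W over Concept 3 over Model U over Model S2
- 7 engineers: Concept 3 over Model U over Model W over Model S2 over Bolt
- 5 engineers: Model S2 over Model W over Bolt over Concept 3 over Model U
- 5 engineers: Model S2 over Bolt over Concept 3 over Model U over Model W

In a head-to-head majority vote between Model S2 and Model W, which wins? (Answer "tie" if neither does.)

Model W

Ballots ranking Model S2 above Model W: 5 + 5 = 10.
Ballots ranking Model W above Model S2: 23 − 10 = 13.
Model W wins the head-to-head 13–10.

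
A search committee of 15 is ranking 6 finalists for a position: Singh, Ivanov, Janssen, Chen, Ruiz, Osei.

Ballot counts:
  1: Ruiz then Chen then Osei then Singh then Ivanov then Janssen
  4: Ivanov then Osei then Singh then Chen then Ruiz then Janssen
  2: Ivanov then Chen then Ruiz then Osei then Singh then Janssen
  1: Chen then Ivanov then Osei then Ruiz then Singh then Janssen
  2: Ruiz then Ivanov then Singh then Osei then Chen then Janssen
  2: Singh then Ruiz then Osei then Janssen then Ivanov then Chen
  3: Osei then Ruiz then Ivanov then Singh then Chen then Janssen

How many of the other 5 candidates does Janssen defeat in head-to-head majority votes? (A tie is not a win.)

Janssen against each rival (15 committee members):
Janssen–Singh: Singh 15–0.
Janssen vs Ivanov: Ivanov, 13–2.
Janssen vs Chen: Chen wins 13–2.
Janssen–Ruiz: Ruiz 15–0.
Janssen–Osei: Osei 15–0.
Janssen beats no one; loses to Singh, Ivanov, Chen, Ruiz, Osei — 0 pairwise wins.

0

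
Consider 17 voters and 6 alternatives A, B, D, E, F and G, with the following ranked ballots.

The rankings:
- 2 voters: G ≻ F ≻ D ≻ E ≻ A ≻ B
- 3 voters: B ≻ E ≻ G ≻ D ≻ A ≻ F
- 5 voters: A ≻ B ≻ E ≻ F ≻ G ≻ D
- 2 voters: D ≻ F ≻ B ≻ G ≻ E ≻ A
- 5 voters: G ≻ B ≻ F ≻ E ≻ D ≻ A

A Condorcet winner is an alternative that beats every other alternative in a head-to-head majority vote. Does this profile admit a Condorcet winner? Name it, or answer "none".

Head-to-head results (17 voters):
A–B: B 10–7.
A vs D: D, 12–5.
A vs E: E, 12–5.
A vs F: F wins 9–8.
A vs G: G, 12–5.
B–D: B 13–4.
B vs E: B, 15–2.
B vs F: B wins 13–4.
B vs G: B, 10–7.
D–E: E 13–4.
D vs F: F wins 12–5.
D–G: G 15–2.
E vs F: F, 9–8.
E–G: G 9–8.
F–G: G 10–7.
Only B has no losses; B is the Condorcet winner.

B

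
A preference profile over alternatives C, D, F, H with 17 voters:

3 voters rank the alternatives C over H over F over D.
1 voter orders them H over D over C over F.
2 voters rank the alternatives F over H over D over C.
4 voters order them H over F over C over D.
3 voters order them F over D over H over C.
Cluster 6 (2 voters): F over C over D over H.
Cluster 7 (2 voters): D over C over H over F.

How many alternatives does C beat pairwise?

C against each rival (17 voters):
C vs D: 3+4+2 = 9 for C, 8 for D — C by 9–8.
C vs F: C preferred on 3+1+2 = 6 ballots; F wins 11–6.
C vs H: C preferred on 3+2+2 = 7 ballots; H wins 10–7.
C beats D; loses to F, H — 1 pairwise win.

1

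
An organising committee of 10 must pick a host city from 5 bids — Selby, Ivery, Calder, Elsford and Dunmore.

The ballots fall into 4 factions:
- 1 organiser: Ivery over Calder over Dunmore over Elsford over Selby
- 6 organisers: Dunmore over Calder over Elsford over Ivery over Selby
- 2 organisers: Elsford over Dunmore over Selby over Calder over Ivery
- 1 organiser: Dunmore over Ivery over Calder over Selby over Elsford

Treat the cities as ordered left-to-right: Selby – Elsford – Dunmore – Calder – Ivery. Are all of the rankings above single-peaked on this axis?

Axis positions: Selby=1, Elsford=2, Dunmore=3, Calder=4, Ivery=5.
Faction 1 (peak Ivery at position 5): ranking walks positions 5-4-3-2-1, expanding outward from the peak — single-peaked.
Faction 2 (peak Dunmore at position 3): ranking walks positions 3-4-2-5-1, expanding outward from the peak — single-peaked.
Faction 3 (peak Elsford at position 2): ranking walks positions 2-3-1-4-5, expanding outward from the peak — single-peaked.
Faction 4: ranking walks positions 3-5-4-1-2; Ivery is ranked above Calder even though Calder lies between Ivery and the peak Dunmore on the axis — preferences dip and rise again. Not single-peaked.
Faction 4 violates single-peakedness, so the profile is not single-peaked on this axis.

no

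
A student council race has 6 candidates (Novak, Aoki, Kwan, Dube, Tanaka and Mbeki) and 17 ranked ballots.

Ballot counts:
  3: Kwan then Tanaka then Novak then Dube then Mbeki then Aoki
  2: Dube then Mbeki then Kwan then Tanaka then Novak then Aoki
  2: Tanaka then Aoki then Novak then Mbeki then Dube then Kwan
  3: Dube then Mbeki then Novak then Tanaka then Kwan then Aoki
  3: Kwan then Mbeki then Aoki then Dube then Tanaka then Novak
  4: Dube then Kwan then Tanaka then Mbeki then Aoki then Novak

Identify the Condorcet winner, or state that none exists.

Dube

Pairwise majorities:
Novak vs Aoki: Novak is ranked higher on 3+2+3 = 8 ballots, Aoki on 9. Aoki wins 9–8.
Novak vs Kwan: 5 to 12, Kwan.
Novak vs Dube: 3+2 = 5 for Novak, 12 for Dube — Dube by 12–5.
Novak vs Tanaka: 3 to 14, Tanaka.
Novak vs Mbeki: Novak is ranked higher on 3+2 = 5 ballots, Mbeki on 12. Mbeki wins 12–5.
Aoki vs Kwan: Aoki preferred on 2 ballots; Kwan wins 15–2.
Aoki vs Dube: Aoki is ranked higher on 2+3 = 5 ballots, Dube on 12. Dube wins 12–5.
Aoki vs Tanaka: 3 for Aoki, 14 for Tanaka — Tanaka by 14–3.
Aoki vs Mbeki: 2 to 15, Mbeki.
Kwan vs Dube: 3+3 = 6 for Kwan, 11 for Dube — Dube by 11–6.
Kwan vs Tanaka: Kwan is ranked higher on 3+2+3+4 = 12 ballots, Tanaka on 5. Kwan wins 12–5.
Kwan vs Mbeki: 10 to 7, Kwan.
Dube vs Tanaka: Dube preferred on 2+3+3+4 = 12 ballots; Dube wins 12–5.
Dube vs Mbeki: Dube is ranked higher on 3+2+3+4 = 12 ballots, Mbeki on 5. Dube wins 12–5.
Tanaka vs Mbeki: Tanaka preferred on 3+2+4 = 9 ballots; Tanaka wins 9–8.
Dube beats each of Novak, Aoki, Kwan, Tanaka, Mbeki — Dube is the Condorcet winner.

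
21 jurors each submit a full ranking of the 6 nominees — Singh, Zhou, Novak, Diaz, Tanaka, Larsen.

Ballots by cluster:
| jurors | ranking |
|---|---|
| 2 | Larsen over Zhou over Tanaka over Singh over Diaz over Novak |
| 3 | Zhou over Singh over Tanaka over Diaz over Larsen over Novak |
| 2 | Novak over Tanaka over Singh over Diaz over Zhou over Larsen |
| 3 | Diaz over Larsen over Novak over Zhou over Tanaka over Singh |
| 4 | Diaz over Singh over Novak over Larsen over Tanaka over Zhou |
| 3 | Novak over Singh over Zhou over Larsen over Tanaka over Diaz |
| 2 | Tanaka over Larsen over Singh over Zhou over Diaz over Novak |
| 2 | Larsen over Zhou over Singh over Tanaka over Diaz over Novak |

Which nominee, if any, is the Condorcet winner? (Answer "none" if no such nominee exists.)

Head-to-head results (21 jurors):
Singh vs Zhou: Singh is ranked higher on 2+4+3+2 = 11 ballots, Zhou on 10. Singh wins 11–10.
Singh vs Novak: Singh is ranked higher on 2+3+4+2+2 = 13 ballots, Novak on 8. Singh wins 13–8.
Singh vs Diaz: 2+3+2+3+2+2 = 14 for Singh, 7 for Diaz — Singh by 14–7.
Singh vs Tanaka: Singh preferred on 3+4+3+2 = 12 ballots; Singh wins 12–9.
Singh vs Larsen: 12 to 9, Singh.
Zhou vs Novak: 2+3+2+2 = 9 for Zhou, 12 for Novak — Novak by 12–9.
Zhou vs Diaz: Zhou preferred on 2+3+3+2+2 = 12 ballots; Zhou wins 12–9.
Zhou vs Tanaka: Zhou is ranked higher on 2+3+3+3+2 = 13 ballots, Tanaka on 8. Zhou wins 13–8.
Zhou vs Larsen: 3+2+3 = 8 for Zhou, 13 for Larsen — Larsen by 13–8.
Novak vs Diaz: 5 to 16, Diaz.
Novak vs Tanaka: 2+3+4+3 = 12 for Novak, 9 for Tanaka — Novak by 12–9.
Novak vs Larsen: 9 to 12, Larsen.
Diaz vs Tanaka: Diaz preferred on 3+4 = 7 ballots; Tanaka wins 14–7.
Diaz vs Larsen: Diaz is ranked higher on 3+2+3+4 = 12 ballots, Larsen on 9. Diaz wins 12–9.
Tanaka vs Larsen: 7 to 14, Larsen.
Singh wins every pairwise contest, so Singh is the Condorcet winner.

Singh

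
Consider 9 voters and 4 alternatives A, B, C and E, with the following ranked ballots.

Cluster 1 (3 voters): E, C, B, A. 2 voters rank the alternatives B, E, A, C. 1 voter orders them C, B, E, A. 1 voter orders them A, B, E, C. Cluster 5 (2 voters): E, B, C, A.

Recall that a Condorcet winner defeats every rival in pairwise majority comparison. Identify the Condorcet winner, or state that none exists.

Head-to-head results (9 voters):
A vs B: B, 8–1.
A vs C: C wins 6–3.
A vs E: E wins 8–1.
B vs C: B, 5–4.
B vs E: E, 5–4.
C–E: E 8–1.
E wins every pairwise contest, so E is the Condorcet winner.

E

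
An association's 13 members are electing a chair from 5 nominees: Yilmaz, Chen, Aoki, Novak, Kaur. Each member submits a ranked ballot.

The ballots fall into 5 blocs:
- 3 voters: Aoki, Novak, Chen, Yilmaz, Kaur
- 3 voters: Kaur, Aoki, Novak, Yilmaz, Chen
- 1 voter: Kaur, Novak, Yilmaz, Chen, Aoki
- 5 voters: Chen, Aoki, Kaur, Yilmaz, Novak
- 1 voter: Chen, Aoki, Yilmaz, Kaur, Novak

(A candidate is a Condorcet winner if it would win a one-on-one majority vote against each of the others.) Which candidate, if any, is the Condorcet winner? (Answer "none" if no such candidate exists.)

none

Head-to-head results (13 voters):
Yilmaz vs Chen: Chen wins 9–4.
Yilmaz–Aoki: Aoki 12–1.
Yilmaz–Novak: Novak 7–6.
Yilmaz vs Kaur: Kaur, 9–4.
Chen vs Aoki: Chen wins 7–6.
Chen vs Novak: Novak, 7–6.
Chen vs Kaur: Chen, 9–4.
Aoki–Novak: Aoki 12–1.
Aoki vs Kaur: Aoki wins 9–4.
Novak vs Kaur: Kaur wins 10–3.
Each candidate drops at least one matchup (Yilmaz loses to Chen; Chen loses to Novak; Aoki loses to Chen; Novak loses to Aoki; Kaur loses to Chen); the cycle Chen beats Aoki beats Novak beats Chen rules out a Condorcet winner.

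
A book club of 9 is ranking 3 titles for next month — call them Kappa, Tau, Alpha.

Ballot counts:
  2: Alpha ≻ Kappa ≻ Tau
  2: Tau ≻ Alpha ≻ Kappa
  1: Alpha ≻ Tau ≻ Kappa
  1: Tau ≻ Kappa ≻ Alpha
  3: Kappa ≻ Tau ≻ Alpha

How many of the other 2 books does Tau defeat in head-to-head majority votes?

1

Tau against each rival (9 members):
Tau vs Kappa: Tau is ranked higher on 2+1+1 = 4 ballots, Kappa on 5. Kappa wins 5–4.
Tau vs Alpha: Tau wins 6–3.
Tau beats Alpha; loses to Kappa — 1 pairwise win.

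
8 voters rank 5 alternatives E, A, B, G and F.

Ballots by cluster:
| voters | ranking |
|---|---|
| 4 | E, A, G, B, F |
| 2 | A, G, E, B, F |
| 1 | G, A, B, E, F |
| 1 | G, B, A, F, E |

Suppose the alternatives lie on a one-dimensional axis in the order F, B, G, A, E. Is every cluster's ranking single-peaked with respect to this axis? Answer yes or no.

yes

Axis positions: F=1, B=2, G=3, A=4, E=5.
Cluster 1 (peak E at position 5): ranking walks positions 5-4-3-2-1, expanding outward from the peak — single-peaked.
Cluster 2 (peak A at position 4): ranking walks positions 4-3-5-2-1, expanding outward from the peak — single-peaked.
Cluster 3 (peak G at position 3): ranking walks positions 3-4-2-5-1, expanding outward from the peak — single-peaked.
Cluster 4 (peak G at position 3): ranking walks positions 3-2-4-1-5, expanding outward from the peak — single-peaked.
Every ranking is single-peaked on this axis.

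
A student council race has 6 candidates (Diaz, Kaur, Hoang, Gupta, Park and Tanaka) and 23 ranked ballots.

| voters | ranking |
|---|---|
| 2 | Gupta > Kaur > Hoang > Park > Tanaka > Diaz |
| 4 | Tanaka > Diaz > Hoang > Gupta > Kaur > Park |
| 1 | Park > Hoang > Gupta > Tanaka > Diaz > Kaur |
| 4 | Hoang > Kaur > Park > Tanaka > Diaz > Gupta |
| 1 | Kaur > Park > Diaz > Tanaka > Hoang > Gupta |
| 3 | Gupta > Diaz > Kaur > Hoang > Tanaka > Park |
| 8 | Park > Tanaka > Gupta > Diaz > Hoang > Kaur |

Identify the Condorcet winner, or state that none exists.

none

Head-to-head results (23 voters):
Diaz vs Kaur: Diaz wins 16–7.
Diaz–Hoang: Diaz 16–7.
Diaz–Gupta: Gupta 14–9.
Diaz–Park: Park 16–7.
Diaz vs Tanaka: Tanaka, 19–4.
Kaur vs Hoang: Hoang, 17–6.
Kaur vs Gupta: Gupta, 18–5.
Kaur–Park: Kaur 14–9.
Kaur vs Tanaka: Tanaka, 13–10.
Hoang–Gupta: Gupta 13–10.
Hoang–Park: Hoang 13–10.
Hoang vs Tanaka: Tanaka wins 13–10.
Gupta vs Park: Park wins 14–9.
Gupta–Tanaka: Tanaka 17–6.
Park vs Tanaka: Park, 16–7.
Each candidate drops at least one matchup (Diaz loses to Gupta; Kaur loses to Diaz; Hoang loses to Diaz; Gupta loses to Park; Park loses to Kaur; Tanaka loses to Park); the cycle Diaz beats Kaur beats Park beats Diaz rules out a Condorcet winner.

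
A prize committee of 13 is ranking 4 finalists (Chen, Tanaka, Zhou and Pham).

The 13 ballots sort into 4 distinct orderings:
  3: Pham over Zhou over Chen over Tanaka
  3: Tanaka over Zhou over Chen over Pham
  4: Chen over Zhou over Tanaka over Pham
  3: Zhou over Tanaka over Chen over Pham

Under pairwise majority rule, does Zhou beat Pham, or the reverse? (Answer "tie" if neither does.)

Zhou

Ballots ranking Zhou above Pham: 3 + 4 + 3 = 10.
Ballots ranking Pham above Zhou: 13 − 10 = 3.
Zhou wins the head-to-head 10–3.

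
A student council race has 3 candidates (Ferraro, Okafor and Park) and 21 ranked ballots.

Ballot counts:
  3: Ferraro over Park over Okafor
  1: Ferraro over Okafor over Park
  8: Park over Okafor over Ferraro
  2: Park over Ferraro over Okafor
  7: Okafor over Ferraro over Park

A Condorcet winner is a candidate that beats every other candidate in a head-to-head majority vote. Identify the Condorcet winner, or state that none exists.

none

Check each pair by majority over 21 ballots:
Ferraro vs Okafor: Okafor, 15–6.
Ferraro–Park: Ferraro 11–10.
Okafor vs Park: Park, 13–8.
Every candidate loses at least once (Ferraro loses to Okafor; Okafor loses to Park; Park loses to Ferraro). The majority relation contains the cycle Ferraro beats Park beats Okafor beats Ferraro, so there is no Condorcet winner.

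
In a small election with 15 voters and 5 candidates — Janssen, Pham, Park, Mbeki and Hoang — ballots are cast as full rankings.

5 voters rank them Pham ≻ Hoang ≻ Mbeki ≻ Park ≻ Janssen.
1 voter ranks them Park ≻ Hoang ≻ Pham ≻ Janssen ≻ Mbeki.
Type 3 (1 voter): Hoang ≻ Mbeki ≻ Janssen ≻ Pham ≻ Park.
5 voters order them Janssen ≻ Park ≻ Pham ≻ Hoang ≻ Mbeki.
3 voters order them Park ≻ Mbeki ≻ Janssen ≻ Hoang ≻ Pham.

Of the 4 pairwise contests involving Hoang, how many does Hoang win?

1

Hoang against each rival (15 voters):
Hoang–Janssen: Janssen 8–7.
Hoang vs Pham: Pham wins 10–5.
Hoang vs Park: Park wins 9–6.
Hoang vs Mbeki: Hoang, 12–3.
Hoang beats Mbeki; loses to Janssen, Pham, Park — 1 pairwise win.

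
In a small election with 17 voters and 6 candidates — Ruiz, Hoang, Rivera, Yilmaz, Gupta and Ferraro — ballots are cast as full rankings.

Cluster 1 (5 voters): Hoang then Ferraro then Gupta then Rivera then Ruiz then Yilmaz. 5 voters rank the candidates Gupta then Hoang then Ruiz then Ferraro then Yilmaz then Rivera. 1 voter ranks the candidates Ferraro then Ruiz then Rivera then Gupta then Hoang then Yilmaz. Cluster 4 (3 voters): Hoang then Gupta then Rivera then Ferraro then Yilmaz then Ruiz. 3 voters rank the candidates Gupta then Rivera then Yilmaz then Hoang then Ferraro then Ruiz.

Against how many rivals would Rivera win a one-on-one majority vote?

Rivera against each rival (17 voters):
Rivera vs Ruiz: Rivera, 11–6.
Rivera vs Hoang: Rivera is ranked higher on 1+3 = 4 ballots, Hoang on 13. Hoang wins 13–4.
Rivera vs Yilmaz: Rivera wins 12–5.
Rivera–Gupta: Gupta 16–1.
Rivera–Ferraro: Ferraro 11–6.
Rivera beats Ruiz, Yilmaz; loses to Hoang, Gupta, Ferraro — 2 pairwise wins.

2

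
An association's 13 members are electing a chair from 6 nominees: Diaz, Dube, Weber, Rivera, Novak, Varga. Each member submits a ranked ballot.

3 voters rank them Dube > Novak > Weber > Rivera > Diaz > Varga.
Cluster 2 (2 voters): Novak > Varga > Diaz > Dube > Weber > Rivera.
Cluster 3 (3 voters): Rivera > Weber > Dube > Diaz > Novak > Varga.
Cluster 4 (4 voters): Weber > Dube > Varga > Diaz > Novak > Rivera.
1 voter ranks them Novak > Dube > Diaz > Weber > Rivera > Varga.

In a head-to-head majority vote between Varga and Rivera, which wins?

Ballots ranking Varga above Rivera: 2 + 4 = 6.
Ballots ranking Rivera above Varga: 13 − 6 = 7.
Rivera wins the head-to-head 7–6.

Rivera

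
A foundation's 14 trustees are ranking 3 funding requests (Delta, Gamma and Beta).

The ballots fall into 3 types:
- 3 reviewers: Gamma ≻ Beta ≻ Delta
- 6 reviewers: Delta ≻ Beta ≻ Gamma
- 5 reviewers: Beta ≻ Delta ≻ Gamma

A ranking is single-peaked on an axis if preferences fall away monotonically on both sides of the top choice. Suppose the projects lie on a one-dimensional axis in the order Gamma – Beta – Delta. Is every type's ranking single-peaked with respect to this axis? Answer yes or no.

Axis positions: Gamma=1, Beta=2, Delta=3.
Type 1 (peak Gamma at position 1): ranking walks positions 1-2-3, expanding outward from the peak — single-peaked.
Type 2 (peak Delta at position 3): ranking walks positions 3-2-1, expanding outward from the peak — single-peaked.
Type 3 (peak Beta at position 2): ranking walks positions 2-3-1, expanding outward from the peak — single-peaked.
Every ranking is single-peaked on this axis.

yes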